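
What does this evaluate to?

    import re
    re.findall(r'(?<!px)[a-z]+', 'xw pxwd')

The negative lookahead/lookbehind blocks any match where the forbidden context is present.
`findall` yields the raw match text (2 of them) because the pattern has no groups.

['xw', 'pxwd']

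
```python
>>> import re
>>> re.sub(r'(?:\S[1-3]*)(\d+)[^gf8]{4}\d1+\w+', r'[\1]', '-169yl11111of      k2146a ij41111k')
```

'[69]      [46]'

This matches a non-whitespace character, then zero or more of a character in [1-3] (non-capturing group); then one or more of a digit (captured); then exactly 4 of any character except [gf8], then a digit, then one or more of a literal '1'; then one or more of a word character.
Matches: at [0:13] → '-169yl11111of'; at [19:34] → 'k2146a ij41111k'.
`\1` in the replacement pulls in group 1's text for each match.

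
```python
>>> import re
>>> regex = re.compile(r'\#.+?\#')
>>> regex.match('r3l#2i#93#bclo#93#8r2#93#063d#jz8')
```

`match` is anchored at position 0; if the pattern doesn't fit there, it returns None.
Here the pattern fails at index 0, so the call returns None.

None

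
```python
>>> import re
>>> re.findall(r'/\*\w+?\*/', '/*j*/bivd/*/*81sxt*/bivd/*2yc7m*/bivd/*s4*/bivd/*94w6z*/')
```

['/*j*/', '/*81sxt*/', '/*2yc7m*/', '/*s4*/', '/*94w6z*/']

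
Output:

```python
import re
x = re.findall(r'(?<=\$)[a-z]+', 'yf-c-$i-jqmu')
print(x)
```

The positive lookaround only admits positions where the adjacent text matches; those characters stay outside the span.
Since nothing is captured, `findall` lists the 1 matched substring directly.

['i']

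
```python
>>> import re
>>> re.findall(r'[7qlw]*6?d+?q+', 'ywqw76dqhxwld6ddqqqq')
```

This matches zero or more of one of [7qlw], then optionally the literal '6'; then one or more of the literal 'd' (lazy), then one or more of the literal 'q'.
Since nothing is captured, `findall` lists the 2 matched substrings directly.

['wqw76dq', '6ddqqqq']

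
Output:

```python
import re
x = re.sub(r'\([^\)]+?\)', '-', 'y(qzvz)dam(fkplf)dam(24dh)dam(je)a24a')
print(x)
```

y-dam-dam-dam-a24a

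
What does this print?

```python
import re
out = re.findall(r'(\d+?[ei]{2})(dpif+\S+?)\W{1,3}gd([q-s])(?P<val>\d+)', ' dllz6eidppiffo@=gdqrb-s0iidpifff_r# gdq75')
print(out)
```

[('0ii', 'dpifff_r', 'q', '75')]

With the lazy modifier that quantifier settles for the fewest repetitions that let the rest of the pattern succeed (the atoms after it are unaffected and can still be greedy).
4 groups means the one result is a tuple of 4 captured strings — 1 here.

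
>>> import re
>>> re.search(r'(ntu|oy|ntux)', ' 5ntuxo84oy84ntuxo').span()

(2, 5)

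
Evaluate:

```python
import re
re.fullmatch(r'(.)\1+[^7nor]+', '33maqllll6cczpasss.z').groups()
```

`\1` has to match the exact text group 1 already captured.
`re.fullmatch` is like wrapping the pattern in `^…$` (in single-line mode).
The match spans [0:20] → '33maqllll6cczpasss.z'.
Captured: group 1 = '3'.

('3',)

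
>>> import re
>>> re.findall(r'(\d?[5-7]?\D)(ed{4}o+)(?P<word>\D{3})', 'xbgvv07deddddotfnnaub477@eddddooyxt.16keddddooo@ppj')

This matches optionally a digit, then optionally a character in [5-7], then a non-digit (captured); then a literal 'e', then exactly 4 of the literal 'd', then one or more of the literal 'o' (captured); then exactly 3 of a non-digit (captured as 'word').
Walking the string: at [5:17] match '07deddddotfn', groups = ('07d', 'eddddo', 'tfn'); at [22:35] match '77@eddddooyxt', groups = ('77@', 'eddddoo', 'yxt'); at [36:50] match '16keddddooo@pp', groups = ('16k', 'eddddooo', '@pp').
Multiple groups make `findall` return tuples — one 3-tuple for each match.

[('07d', 'eddddo', 'tfn'), ('77@', 'eddddoo', 'yxt'), ('16k', 'eddddooo', '@pp')]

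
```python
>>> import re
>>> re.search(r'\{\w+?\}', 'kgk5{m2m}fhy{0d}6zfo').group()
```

The match spans [4:9] → '{m2m}'.

'{m2m}'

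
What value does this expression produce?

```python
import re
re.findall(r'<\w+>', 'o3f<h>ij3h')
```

['<h>']

No capturing groups, so `findall` returns the 1 full match string.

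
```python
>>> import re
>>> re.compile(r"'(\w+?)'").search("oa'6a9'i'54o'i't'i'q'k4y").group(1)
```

'6a9'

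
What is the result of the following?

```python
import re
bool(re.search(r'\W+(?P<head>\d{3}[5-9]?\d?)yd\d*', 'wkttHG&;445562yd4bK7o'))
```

Here the pattern never matches, so the call returns None, and `bool(None)` is False.

False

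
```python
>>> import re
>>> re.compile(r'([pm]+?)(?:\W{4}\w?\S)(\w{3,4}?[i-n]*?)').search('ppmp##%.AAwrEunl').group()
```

The pattern matches one or more of one of [pm] (lazy) (captured); then exactly 4 of a non-word character, then optionally a word character, then a non-whitespace character (non-capturing group); then 3 to 4 of a word character (lazy), then zero or more of a character in [i-n] (lazy) (captured).
Lazy quantifiers expand one character at a time until the remainder of the pattern can match.
`re.search` tries every starting position until one works.
The match spans [0:13] → 'ppmp##%.AAwrE'.
Captured: group 1 = 'ppmp', group 2 = 'wrE'.

'ppmp##%.AAwrE'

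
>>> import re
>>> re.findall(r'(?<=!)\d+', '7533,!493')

The `(?=…)`/`(?<=…)` assertion just peeks at neighbouring text; it doesn't advance the match position.
Matches: at [6:9] → '493'.
With no groups in the pattern, `findall` gives back each whole match — 1 here.

['493']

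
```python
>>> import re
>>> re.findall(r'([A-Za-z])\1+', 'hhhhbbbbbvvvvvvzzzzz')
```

A backreference is literal: `\1` must see the identical characters the first group matched.
Matches: at [0:4] match 'hhhh', group 1 = 'h'; at [4:9] match 'bbbbb', group 1 = 'b'; at [9:15] match 'vvvvvv', group 1 = 'v'; at [15:20] match 'zzzzz', group 1 = 'z'.
`findall` collects group 1 from each match (4 total).

['h', 'b', 'v', 'z']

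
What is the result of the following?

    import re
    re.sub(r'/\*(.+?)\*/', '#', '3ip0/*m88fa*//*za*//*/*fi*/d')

'3ip0###d'

Matches: at [4:13] → '/*m88fa*/'; at [13:19] → '/*za*/'; at [19:27] → '/*/*fi*/'.
`sub` substitutes '#' at each match site.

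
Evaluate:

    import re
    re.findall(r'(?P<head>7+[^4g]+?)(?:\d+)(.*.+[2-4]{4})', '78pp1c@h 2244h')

Pattern: one or more of the literal '7', then one or more of any character except [4g] (lazy) (captured as 'head'); then one or more of a digit (non-capturing group); then zero or more of any character, then one or more of any character, then exactly 4 of a character in [2-4] (captured).
Scanning left to right: at [0:13] match '78pp1c@h 2244', groups = ('78pp', 'c@h 2244').
Multiple groups make `findall` return tuples — one 2-tuple for the one match.

[('78pp', 'c@h 2244')]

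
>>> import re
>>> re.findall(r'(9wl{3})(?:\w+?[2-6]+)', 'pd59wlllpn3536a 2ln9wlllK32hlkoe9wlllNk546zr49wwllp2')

This matches the literal '9w', then exactly 3 of a literal 'l' (captured); then one or more of a word character (lazy), then one or more of a character in [2-6] (non-capturing group).
Matches: at [3:14] match '9wlllpn3536', group 1 = '9wlll'; at [19:27] match '9wlllK32', group 1 = '9wlll'; at [32:42] match '9wlllNk546', group 1 = '9wlll'.
Because there's exactly one group, `findall` drops the full match and keeps group 1 from each hit.

['9wlll', '9wlll', '9wlll']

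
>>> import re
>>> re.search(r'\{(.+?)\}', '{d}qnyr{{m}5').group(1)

`re.search` scans for the first position where the pattern succeeds.
The match spans [0:3] → '{d}'.
Captured: group 1 = 'd'.

'd'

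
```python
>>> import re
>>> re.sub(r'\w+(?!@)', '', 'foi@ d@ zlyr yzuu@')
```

'i@ d@  u@'

`(?!…)`/`(?<!…)` only lets a position through if the neighbouring text does NOT match; no characters are consumed.
Matches: at [0:2] → 'fo'; at [8:12] → 'zlyr'; at [13:16] → 'yzu'.
`sub` substitutes '' at each match site.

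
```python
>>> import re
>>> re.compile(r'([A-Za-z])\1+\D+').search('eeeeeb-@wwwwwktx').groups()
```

('e',)

After group 1 captures some text, `\1` only succeeds where that same text appears again.
`re.search` tries every starting position until one works.
The match spans [0:16] → 'eeeeeb-@wwwwwktx'.
Captured: group 1 = 'e'.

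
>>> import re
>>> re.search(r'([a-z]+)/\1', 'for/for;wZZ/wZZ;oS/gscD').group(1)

After group 1 captures some text, `\1` only succeeds where that same text appears again.
`search` walks the string left to right and returns the first match it finds.
The match spans [0:7] → 'for/for'.
Captured: group 1 = 'for'.

'for'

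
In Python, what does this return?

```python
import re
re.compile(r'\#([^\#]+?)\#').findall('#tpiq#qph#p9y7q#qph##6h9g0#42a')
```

['tpiq', 'p9y7q', '6h9g0']

Matches: at [0:6] match '#tpiq#', group 1 = 'tpiq'; at [9:16] match '#p9y7q#', group 1 = 'p9y7q'; at [20:27] match '#6h9g0#', group 1 = '6h9g0'.
One capturing group, so `findall` returns just the captured substring from each match — 3 in all.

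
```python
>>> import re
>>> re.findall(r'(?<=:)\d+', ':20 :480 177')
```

Lookahead/lookbehind check context without consuming it, so the matched span excludes the asserted characters.
Since nothing is captured, `findall` lists the 2 matched substrings directly.

['20', '480']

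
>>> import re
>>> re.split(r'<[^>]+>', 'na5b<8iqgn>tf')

['na5b', 'tf']

`split` removes every match and returns the 2 fragments in between.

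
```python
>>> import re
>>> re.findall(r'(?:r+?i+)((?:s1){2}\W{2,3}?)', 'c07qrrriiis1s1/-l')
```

['s1s1/-']

This matches one or more of the literal 'r' (lazy), then one or more of the literal 'i' (non-capturing group); then the literal 's1' repeated 2 times, then 2 to 3 of a non-word character (lazy) (captured).
Walking the string: at [4:16] match 'rrriiis1s1/-', group 1 = 's1s1/-'.
With a single group, `findall` returns only what that group captured — 1 item.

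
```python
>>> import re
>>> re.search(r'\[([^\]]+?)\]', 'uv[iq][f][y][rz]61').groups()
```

`re.search` scans for the first position where the pattern succeeds.
The match spans [2:6] → '[iq]'.
Captured: group 1 = 'iq'.

('iq',)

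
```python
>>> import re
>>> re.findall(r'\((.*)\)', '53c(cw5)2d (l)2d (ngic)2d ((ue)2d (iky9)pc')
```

Because there's exactly one group, `findall` drops the full match and keeps group 1 from the one hit.

['cw5)2d (l)2d (ngic)2d ((ue)2d (iky9']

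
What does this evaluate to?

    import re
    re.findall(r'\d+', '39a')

This matches one or more of a digit.
Walking the string: at [0:2] → '39'.
`findall` yields the raw match text (1 of them) because the pattern has no groups.

['39']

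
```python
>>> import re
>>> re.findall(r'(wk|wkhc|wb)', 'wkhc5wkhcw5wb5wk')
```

Alternation isn't longest-match — the leftmost alternative that fits at this position is chosen.
One capturing group, so `findall` returns just the captured substring from each match — 4 in all.

['wk', 'wk', 'wb', 'wk']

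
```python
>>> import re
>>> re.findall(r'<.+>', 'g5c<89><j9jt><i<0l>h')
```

['<89><j9jt><i<0l>']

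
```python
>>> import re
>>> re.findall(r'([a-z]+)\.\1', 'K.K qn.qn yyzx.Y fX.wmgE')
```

['qn']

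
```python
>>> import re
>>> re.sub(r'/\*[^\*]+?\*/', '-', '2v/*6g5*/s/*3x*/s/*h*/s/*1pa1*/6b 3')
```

Matches: at [2:9] → '/*6g5*/'; at [10:16] → '/*3x*/'; at [17:22] → '/*h*/'; at [23:31] → '/*1pa1*/'.
`sub` substitutes '-' at each match site.

'2v-s-s-s-6b 3'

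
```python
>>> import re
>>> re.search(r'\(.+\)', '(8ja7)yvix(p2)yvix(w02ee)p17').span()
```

(0, 25)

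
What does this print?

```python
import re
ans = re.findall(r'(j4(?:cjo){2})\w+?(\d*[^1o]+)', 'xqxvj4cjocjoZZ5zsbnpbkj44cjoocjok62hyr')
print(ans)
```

Pattern: the literal 'j4', then the literal 'cjo' repeated 2 times (captured); then one or more of a word character (lazy); then zero or more of a digit, then one or more of any character except [1o] (captured).
Scanning left to right: at [4:27] match 'j4cjocjoZZ5zsbnpbkj44cj', groups = ('j4cjocjo', 'Z5zsbnpbkj44cj').
With 2 capturing groups, `findall` returns a 2-tuple per match.

[('j4cjocjo', 'Z5zsbnpbkj44cj')]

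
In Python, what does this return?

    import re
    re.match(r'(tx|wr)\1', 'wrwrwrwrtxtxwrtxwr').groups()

('wr',)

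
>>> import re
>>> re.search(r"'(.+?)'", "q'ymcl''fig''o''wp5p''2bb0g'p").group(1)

The `?` after the quantifier makes it lazy — it takes as little as possible before letting the rest of the pattern try.
`re.search` tries every starting position until one works.
The match spans [1:7] → "'ymcl'".
Captured: group 1 = 'ymcl'.

'ymcl'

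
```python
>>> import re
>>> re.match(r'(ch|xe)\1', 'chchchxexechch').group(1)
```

`\1` has to match the exact text group 1 already captured.
With `match`, the pattern is implicitly anchored at the beginning.
The match spans [0:4] → 'chch'.
Captured: group 1 = 'ch'.

'ch'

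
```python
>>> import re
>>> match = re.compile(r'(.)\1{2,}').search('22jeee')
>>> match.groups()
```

('e',)

The backreference `\1` re-matches whatever the first group consumed, character for character.
Unlike `match`, `search` isn't anchored — it looks for the pattern anywhere in the string.
The match spans [3:6] → 'eee'.
Captured: group 1 = 'e'.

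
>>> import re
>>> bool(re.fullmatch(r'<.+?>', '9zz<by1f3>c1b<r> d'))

False

For `fullmatch`, every character of the input must be accounted for by the pattern.
Here the pattern can't cover the whole string, so the call returns None, and `bool(None)` is False.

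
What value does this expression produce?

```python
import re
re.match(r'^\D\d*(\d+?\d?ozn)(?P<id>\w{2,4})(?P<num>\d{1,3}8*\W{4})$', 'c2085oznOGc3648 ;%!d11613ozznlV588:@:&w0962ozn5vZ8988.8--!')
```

This matches anchored at the start of the string; then a non-digit, then zero or more of a digit; then one or more of a digit (lazy), then optionally a digit, then the literal 'ozn' (captured); then 2 to 4 of a word character (captured as 'id'); then 1 to 3 of a digit, then zero or more of a literal '8', then exactly 4 of a non-word character (captured as 'num'); then anchored at the end.
With `match`, the pattern is implicitly anchored at the beginning.
Here position 0 doesn't satisfy it, so the call returns None.

None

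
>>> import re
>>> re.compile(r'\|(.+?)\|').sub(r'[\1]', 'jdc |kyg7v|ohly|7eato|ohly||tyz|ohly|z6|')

'jdc [kyg7v]ohly[7eato]ohly[|tyz]ohly[z6]'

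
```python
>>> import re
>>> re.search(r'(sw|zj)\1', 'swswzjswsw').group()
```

'swsw'

The backreference `\1` re-matches whatever the first group consumed, character for character.
The match spans [0:4] → 'swsw'.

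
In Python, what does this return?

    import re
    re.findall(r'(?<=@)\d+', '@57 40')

The `(?=…)`/`(?<=…)` assertion just peeks at neighbouring text; it doesn't advance the match position.
With no groups in the pattern, `findall` gives back each whole match — 1 here.

['57']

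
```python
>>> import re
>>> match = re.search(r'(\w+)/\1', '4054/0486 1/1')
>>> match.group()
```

'1/1'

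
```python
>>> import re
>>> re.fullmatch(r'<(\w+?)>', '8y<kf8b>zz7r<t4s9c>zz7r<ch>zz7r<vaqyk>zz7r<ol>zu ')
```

None

`fullmatch` succeeds only if the pattern covers the string from start to end.
Here the string isn't matched end-to-end, so the call returns None.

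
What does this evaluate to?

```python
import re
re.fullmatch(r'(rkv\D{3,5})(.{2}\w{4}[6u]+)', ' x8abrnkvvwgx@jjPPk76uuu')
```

The pattern matches the literal 'rkv', then 3 to 5 of a non-digit (captured); then exactly 2 of any character, then exactly 4 of a word character, then one or more of one of [6u] (captured).
For `fullmatch`, every character of the input must be accounted for by the pattern.
Here the pattern can't cover the whole string, so the call returns None.

None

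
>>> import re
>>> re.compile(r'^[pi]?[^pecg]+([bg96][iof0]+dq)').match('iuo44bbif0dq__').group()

'iuo44bbif0dq'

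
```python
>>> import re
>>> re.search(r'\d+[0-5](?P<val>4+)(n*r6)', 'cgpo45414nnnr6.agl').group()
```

'45414nnnr6'

This matches one or more of a digit, then a character in [0-5]; then one or more of a literal '4' (captured as 'val'); then zero or more of a literal 'n', then the literal 'r6' (captured).
`search` walks the string left to right and returns the first match it finds.
The match spans [4:14] → '45414nnnr6'.
Captured: group 1 = '4', group 2 = 'nnnr6'.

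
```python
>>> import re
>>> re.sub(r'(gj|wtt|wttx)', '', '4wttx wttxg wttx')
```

'4x xg x'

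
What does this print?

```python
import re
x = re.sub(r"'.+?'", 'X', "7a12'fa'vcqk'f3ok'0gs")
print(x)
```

`sub` substitutes 'X' at each match site.

7a12XvcqkX0gs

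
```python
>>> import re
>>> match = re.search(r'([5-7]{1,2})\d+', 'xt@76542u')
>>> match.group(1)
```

'76'

This matches 1 to 2 of a character in [5-7] (captured); then one or more of a digit.
Unlike `match`, `search` isn't anchored — it looks for the pattern anywhere in the string.
The match spans [3:8] → '76542'.
Captured: group 1 = '76'.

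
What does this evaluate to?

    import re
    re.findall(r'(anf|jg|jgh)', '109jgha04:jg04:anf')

['jg', 'jg', 'anf']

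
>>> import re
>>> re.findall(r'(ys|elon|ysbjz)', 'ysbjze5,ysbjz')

['ys', 'ys']

Alternation isn't longest-match — the leftmost alternative that fits at this position is chosen.
Scanning left to right: at [0:2] match 'ys', group 1 = 'ys'; at [8:10] match 'ys', group 1 = 'ys'.
With a single group, `findall` returns only what that group captured — 2 items.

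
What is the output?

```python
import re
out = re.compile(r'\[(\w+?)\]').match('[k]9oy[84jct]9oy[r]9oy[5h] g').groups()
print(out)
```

('k',)

The match spans [0:3] → '[k]'.
Captured: group 1 = 'k'.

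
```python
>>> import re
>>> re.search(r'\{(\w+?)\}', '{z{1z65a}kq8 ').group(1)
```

'1z65a'

The match spans [2:9] → '{1z65a}'.
Captured: group 1 = '1z65a'.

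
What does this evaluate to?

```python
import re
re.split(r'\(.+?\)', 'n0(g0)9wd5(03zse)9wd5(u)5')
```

['n0', '9wd5', '9wd5', '5']

Because the quantifier is non-greedy, it stops expanding at the earliest point where the rest of the pattern can succeed.
Each match becomes a cut point; 4 segments remain.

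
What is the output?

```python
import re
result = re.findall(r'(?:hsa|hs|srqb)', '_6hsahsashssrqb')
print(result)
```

['hsa', 'hsa', 'hs', 'srqb']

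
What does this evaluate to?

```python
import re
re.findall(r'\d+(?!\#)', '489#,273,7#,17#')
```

A negative assertion filters positions out without eating any characters.
Scanning left to right: at [0:2] → '48'; at [5:8] → '273'; at [12:13] → '1'.
`findall` yields the raw match text (3 of them) because the pattern has no groups.

['48', '273', '1']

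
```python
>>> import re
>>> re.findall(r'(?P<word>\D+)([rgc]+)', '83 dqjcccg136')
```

[(' dqjccc', 'g')]

This matches one or more of a non-digit (captured as 'word'); then one or more of one of [rgc] (captured).
Matches: at [2:10] match ' dqjcccg', groups = (' dqjccc', 'g').
2 groups means the one result is a tuple of 2 captured strings — 1 here.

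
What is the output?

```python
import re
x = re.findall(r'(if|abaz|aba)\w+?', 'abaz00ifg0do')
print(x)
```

Alternation tries branches left to right and keeps the first one that lets the overall match succeed at that position.
With a single group, `findall` returns only what that group captured — 2 items.

['abaz', 'if']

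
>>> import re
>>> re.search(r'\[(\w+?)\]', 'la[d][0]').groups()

`re.search` scans for the first position where the pattern succeeds.
The match spans [2:5] → '[d]'.
Captured: group 1 = 'd'.

('d',)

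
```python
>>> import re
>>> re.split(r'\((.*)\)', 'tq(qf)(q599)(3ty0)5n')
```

With a capturing group present, the delimiter's captured portion is kept in the result list.

['tq', 'qf)(q599)(3ty0', '5n']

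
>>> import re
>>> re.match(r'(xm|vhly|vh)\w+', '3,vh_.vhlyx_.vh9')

None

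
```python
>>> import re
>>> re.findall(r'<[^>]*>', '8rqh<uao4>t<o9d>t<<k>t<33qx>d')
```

['<uao4>', '<o9d>', '<<k>', '<33qx>']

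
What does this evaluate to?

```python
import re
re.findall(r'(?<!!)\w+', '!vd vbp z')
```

['d', 'vbp', 'z']

Because the assertion is negative and zero-width, positions next to the forbidden text are skipped.
Since nothing is captured, `findall` lists the 3 matched substrings directly.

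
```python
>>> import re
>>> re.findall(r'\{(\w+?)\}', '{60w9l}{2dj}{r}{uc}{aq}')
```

['60w9l', '2dj', 'r', 'uc', 'aq']

Scanning left to right: at [0:7] match '{60w9l}', group 1 = '60w9l'; at [7:12] match '{2dj}', group 1 = '2dj'; at [12:15] match '{r}', group 1 = 'r'; at [15:19] match '{uc}', group 1 = 'uc'; at [19:23] match '{aq}', group 1 = 'aq'.
Because there's exactly one group, `findall` drops the full match and keeps group 1 from each hit.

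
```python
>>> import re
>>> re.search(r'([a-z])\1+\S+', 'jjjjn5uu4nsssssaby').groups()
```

`\1` is not a pattern — it's the concrete string captured by group 1, re-applied verbatim.
`re.search` scans for the first position where the pattern succeeds.
The match spans [0:18] → 'jjjjn5uu4nsssssaby'.
Captured: group 1 = 'j'.

('j',)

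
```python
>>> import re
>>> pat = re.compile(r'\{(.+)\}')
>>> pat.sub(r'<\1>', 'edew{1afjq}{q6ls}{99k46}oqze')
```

Matches: at [4:24] → '{1afjq}{q6ls}{99k46}'.
The replacement refers to a captured group, so each match is rewritten using its own captured text.

'edew<1afjq}{q6ls}{99k46>oqze'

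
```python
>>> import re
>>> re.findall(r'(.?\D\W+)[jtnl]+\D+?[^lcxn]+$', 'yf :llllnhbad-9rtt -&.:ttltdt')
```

['tt -&.:']

The pattern matches optionally any character, then a non-digit, then one or more of a non-word character (captured); then one or more of one of [jtnl]; then one or more of a non-digit (lazy), then one or more of any character except [lcxn]; then anchored at the end.
Walking the string: at [16:29] match 'tt -&.:ttltdt', group 1 = 'tt -&.:'.
One capturing group, so `findall` returns just the captured substring from the one match — 1 in all.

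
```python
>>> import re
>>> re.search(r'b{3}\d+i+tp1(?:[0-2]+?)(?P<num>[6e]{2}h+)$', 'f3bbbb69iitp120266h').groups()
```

('66h',)

The pattern matches exactly 3 of a literal 'b', then one or more of a digit; then one or more of the literal 'i', then the literal 'tp1'; then one or more of a character in [0-2] (lazy) (non-capturing group); then exactly 2 of one of [6e], then one or more of a literal 'h' (captured as 'num'); then anchored at the end.
Unlike `match`, `search` isn't anchored — it looks for the pattern anywhere in the string.
The match spans [3:19] → 'bbb69iitp120266h'.
Captured: group 1 = '66h'.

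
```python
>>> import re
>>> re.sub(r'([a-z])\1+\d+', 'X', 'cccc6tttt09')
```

'XX'

`\1` is not a pattern — it's the concrete string captured by group 1, re-applied verbatim.
Matches: at [0:5] → 'cccc6'; at [5:11] → 'tttt09'.
Each match is replaced by 'X'.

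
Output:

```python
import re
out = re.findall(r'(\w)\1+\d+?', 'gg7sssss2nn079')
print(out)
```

The backreference `\1` re-matches whatever the first group consumed, character for character.
Because there's exactly one group, `findall` drops the full match and keeps group 1 from each hit.

['g', 's', 'n']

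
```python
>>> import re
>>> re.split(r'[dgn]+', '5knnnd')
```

['5k', '']

`split` removes every match and returns the 2 fragments in between.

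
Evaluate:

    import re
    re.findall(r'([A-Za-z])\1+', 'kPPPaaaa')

A backreference is literal: `\1` must see the identical characters the first group matched.
Matches: at [1:4] match 'PPP', group 1 = 'P'; at [4:8] match 'aaaa', group 1 = 'a'.
Because there's exactly one group, `findall` drops the full match and keeps group 1 from each hit.

['P', 'a']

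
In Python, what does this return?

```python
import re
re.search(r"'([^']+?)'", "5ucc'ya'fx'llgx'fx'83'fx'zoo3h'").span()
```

(4, 8)

`re.search` tries every starting position until one works.
The match spans [4:8] → "'ya'".
Captured: group 1 = 'ya'.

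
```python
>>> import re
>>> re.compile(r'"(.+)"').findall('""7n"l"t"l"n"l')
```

Matches: at [0:13] match '""7n"l"t"l"n"', group 1 = '"7n"l"t"l"n'.
With a single group, `findall` returns only what that group captured — 1 item.

['"7n"l"t"l"n']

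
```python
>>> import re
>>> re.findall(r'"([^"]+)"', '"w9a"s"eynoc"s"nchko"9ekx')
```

['w9a', 'eynoc', 'nchko']

Scanning left to right: at [0:5] match '"w9a"', group 1 = 'w9a'; at [6:13] match '"eynoc"', group 1 = 'eynoc'; at [14:21] match '"nchko"', group 1 = 'nchko'.
`findall` collects group 1 from each match (3 total).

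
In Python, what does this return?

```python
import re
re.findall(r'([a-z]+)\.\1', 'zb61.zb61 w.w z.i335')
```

After group 1 captures some text, `\1` only succeeds where that same text appears again.
Scanning left to right: at [10:13] match 'w.w', group 1 = 'w'.
One capturing group, so `findall` returns just the captured substring from the one match — 1 in all.

['w']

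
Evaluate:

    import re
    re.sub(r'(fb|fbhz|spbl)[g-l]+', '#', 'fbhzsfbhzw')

Matches: at [0:3] → 'fbh'; at [5:8] → 'fbh'.
Each match is replaced by '#'.

'#zs#zw'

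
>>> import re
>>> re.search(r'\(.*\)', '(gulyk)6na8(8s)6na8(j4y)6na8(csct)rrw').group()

Unlike `match`, `search` isn't anchored — it looks for the pattern anywhere in the string.
The match spans [0:34] → '(gulyk)6na8(8s)6na8(j4y)6na8(csct)'.

'(gulyk)6na8(8s)6na8(j4y)6na8(csct)'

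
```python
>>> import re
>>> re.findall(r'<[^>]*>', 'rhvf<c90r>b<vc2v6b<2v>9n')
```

Scanning left to right: at [4:10] → '<c90r>'; at [11:22] → '<vc2v6b<2v>'.
No capturing groups, so `findall` returns the 2 full match strings.

['<c90r>', '<vc2v6b<2v>']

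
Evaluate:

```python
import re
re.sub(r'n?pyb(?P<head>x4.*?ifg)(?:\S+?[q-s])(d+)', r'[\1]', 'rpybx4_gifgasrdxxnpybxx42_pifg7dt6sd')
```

'r[x4_gifg]xxnpybxx42_pifg7dt6sd'

Because the quantifier is non-greedy, it stops expanding at the earliest point where the rest of the pattern can succeed.
The replacement refers to a captured group, so each match is rewritten using its own captured text.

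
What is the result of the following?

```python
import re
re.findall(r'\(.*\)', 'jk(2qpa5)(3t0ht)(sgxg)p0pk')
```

With no groups in the pattern, `findall` gives back each whole match — 1 here.

['(2qpa5)(3t0ht)(sgxg)']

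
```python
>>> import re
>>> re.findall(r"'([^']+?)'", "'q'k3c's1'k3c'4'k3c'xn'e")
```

Walking the string: at [0:3] match "'q'", group 1 = 'q'; at [6:10] match "'s1'", group 1 = 's1'; at [13:16] match "'4'", group 1 = '4'; at [19:23] match "'xn'", group 1 = 'xn'.
One capturing group, so `findall` returns just the captured substring from each match — 4 in all.

['q', 's1', '4', 'xn']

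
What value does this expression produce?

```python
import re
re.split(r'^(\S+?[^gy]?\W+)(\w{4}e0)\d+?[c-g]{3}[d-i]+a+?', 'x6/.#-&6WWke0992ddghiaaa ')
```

['', 'x6/.#-&', '6WWke0', 'aa ']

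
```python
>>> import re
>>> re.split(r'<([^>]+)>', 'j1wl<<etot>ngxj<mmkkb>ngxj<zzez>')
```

['j1wl', '<etot', 'ngxj', 'mmkkb', 'ngxj', 'zzez', '']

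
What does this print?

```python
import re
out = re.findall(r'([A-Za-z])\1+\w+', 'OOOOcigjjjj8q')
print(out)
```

['O']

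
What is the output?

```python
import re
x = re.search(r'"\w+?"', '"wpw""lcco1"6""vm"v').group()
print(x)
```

"wpw"

The match spans [0:5] → '"wpw"'.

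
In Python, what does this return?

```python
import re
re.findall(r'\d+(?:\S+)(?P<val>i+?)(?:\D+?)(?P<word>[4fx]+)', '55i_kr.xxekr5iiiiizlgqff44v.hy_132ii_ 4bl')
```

The pattern matches one or more of a digit; then one or more of a non-whitespace character (non-capturing group); then one or more of a literal 'i' (lazy) (captured as 'val'); then one or more of a non-digit (lazy) (non-capturing group); then one or more of one of [4fx] (captured as 'word').
Scanning left to right: at [0:39] match '55i_kr.xxekr5iiiiizlgqff44v.hy_132ii_ 4', groups = ('i', '4').
2 groups means the one result is a tuple of 2 captured strings — 1 here.

[('i', '4')]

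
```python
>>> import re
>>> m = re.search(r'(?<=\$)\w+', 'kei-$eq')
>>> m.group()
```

'eq'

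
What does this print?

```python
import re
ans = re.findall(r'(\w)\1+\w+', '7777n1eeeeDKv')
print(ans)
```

`\1` has to match the exact text group 1 already captured.
Scanning left to right: at [0:13] match '7777n1eeeeDKv', group 1 = '7'.
With a single group, `findall` returns only what that group captured — 1 item.

['7']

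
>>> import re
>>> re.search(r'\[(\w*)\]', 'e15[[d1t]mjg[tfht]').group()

'[d1t]'

`re.search` tries every starting position until one works.
The match spans [4:9] → '[d1t]'.
Captured: group 1 = 'd1t'.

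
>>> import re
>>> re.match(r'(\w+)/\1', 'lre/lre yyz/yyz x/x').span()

(0, 7)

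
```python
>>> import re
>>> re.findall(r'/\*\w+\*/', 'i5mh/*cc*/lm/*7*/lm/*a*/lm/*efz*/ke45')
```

Scanning left to right: at [4:10] → '/*cc*/'; at [12:17] → '/*7*/'; at [19:24] → '/*a*/'; at [26:33] → '/*efz*/'.
With no groups in the pattern, `findall` gives back each whole match — 4 here.

['/*cc*/', '/*7*/', '/*a*/', '/*efz*/']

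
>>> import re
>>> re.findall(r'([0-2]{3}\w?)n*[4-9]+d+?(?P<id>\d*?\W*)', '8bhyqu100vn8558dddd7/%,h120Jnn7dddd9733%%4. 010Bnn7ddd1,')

[('100v', ''), ('120J', ''), ('010B', '')]

A `+?`/`*?`/`{m,n}?` starts at its minimum and grows only as far as needed for what follows to match.
Multiple groups make `findall` return tuples — one 2-tuple for each match.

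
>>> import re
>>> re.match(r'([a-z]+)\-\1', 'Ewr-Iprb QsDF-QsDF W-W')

After group 1 captures some text, `\1` only succeeds where that same text appears again.
With `match`, the pattern is implicitly anchored at the beginning.
Here the string doesn't start with a match, so the call returns None.

None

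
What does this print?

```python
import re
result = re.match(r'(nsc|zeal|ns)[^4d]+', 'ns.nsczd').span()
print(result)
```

(0, 7)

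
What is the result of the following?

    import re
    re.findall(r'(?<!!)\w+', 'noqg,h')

['noqg', 'h']

A negative assertion filters positions out without eating any characters.
Matches: at [0:4] → 'noqg'; at [5:6] → 'h'.
`findall` yields the raw match text (2 of them) because the pattern has no groups.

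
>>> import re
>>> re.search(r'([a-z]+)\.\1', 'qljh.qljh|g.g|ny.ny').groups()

('qljh',)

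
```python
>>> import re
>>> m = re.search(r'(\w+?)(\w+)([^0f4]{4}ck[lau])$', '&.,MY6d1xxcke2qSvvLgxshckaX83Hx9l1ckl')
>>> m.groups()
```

The match spans [3:37] → 'MY6d1xxcke2qSvvLgxshckaX83Hx9l1ckl'.
Captured: group 1 = 'M', group 2 = 'Y6d1xxcke2qSvvLgxshckaX83H', group 3 = 'x9l1ckl'.

('M', 'Y6d1xxcke2qSvvLgxshckaX83H', 'x9l1ckl')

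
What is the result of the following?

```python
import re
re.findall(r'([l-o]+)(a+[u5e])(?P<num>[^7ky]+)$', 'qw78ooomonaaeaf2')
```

Pattern: one or more of a character in [l-o] (captured); then one or more of a literal 'a', then one of [u5e] (captured); then one or more of any character except [7ky] (captured as 'num'); then anchored at the end.
`findall` packs the 3 group values into a tuple for every match.

[('ooomon', 'aae', 'af2')]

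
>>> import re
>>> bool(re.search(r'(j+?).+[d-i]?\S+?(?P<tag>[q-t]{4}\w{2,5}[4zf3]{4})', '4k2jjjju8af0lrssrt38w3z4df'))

False

Here nothing in the string fits, so the call returns None, and `bool(None)` is False.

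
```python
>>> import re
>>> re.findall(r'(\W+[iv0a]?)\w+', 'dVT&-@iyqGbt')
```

['&-@i']

This matches one or more of a non-word character, then optionally one of [iv0a] (captured); then one or more of a word character.
Scanning left to right: at [3:12] match '&-@iyqGbt', group 1 = '&-@i'.
One capturing group, so `findall` returns just the captured substring from the one match — 1 in all.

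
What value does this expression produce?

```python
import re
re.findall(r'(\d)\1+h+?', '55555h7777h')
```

The backreference `\1` re-matches whatever the first group consumed, character for character.
`findall` collects group 1 from each match (2 total).

['5', '7']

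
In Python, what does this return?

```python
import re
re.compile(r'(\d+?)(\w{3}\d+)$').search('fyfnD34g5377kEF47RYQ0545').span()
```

The pattern matches one or more of a digit (lazy) (captured); then exactly 3 of a word character, then one or more of a digit (captured); then anchored at the end.
Unlike `match`, `search` isn't anchored — it looks for the pattern anywhere in the string.
The match spans [15:24] → '47RYQ0545'.
Captured: group 1 = '47', group 2 = 'RYQ0545'.

(15, 24)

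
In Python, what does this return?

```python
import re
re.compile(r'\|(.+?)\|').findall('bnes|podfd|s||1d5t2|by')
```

['podfd', '|1d5t2']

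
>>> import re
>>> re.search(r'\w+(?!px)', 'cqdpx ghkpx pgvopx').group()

'cqdpx'

A negative assertion filters positions out without eating any characters.
`search` walks the string left to right and returns the first match it finds.
The match spans [0:5] → 'cqdpx'.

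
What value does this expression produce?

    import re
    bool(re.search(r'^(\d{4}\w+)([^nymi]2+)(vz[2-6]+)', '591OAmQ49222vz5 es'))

This matches anchored at the start of the string; then exactly 4 of a digit, then one or more of a word character (captured); then any character except [nymi], then one or more of a literal '2' (captured); then the literal 'vz', then one or more of a character in [2-6] (captured).
Here nothing in the string fits, so the call returns None, and `bool(None)` is False.

False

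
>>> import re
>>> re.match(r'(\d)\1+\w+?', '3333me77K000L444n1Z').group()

'3333m'

With `match`, the pattern is implicitly anchored at the beginning.
The match spans [0:5] → '3333m'.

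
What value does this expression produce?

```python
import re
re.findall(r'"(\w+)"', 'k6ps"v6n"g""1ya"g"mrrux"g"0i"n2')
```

Because there's exactly one group, `findall` drops the full match and keeps group 1 from each hit.

['v6n', '1ya', 'mrrux', '0i']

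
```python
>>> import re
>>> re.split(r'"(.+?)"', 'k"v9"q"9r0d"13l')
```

A non-greedy quantifier consumes as few characters as it can — just enough that the remainder of the pattern still matches from where it stops; whatever follows it matches normally.
Matches to split on: at [1:5] → '"v9"'; at [6:12] → '"9r0d"'.
`re.split` interleaves the captured-group text with the surrounding fragments.

['k', 'v9', 'q', '9r0d', '13l']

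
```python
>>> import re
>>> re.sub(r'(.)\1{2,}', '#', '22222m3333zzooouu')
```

'#m#zz#uu'

`\1` has to match the exact text group 1 already captured.
`sub` substitutes '#' at each match site.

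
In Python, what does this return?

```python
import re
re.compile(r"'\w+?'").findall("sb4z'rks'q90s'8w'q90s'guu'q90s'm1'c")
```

["'rks'", "'8w'", "'guu'", "'m1'"]

Matches: at [4:9] → "'rks'"; at [13:17] → "'8w'"; at [21:26] → "'guu'"; at [30:34] → "'m1'".
With no groups in the pattern, `findall` gives back each whole match — 4 here.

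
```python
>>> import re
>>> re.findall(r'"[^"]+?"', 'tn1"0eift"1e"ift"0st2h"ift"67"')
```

['"0eift"', '"ift"', '"ift"']

No capturing groups, so `findall` returns the 3 full match strings.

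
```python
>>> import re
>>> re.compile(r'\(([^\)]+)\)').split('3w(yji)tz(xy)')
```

['3w', 'yji', 'tz', 'xy', '']

Because the pattern has a capturing group, `split` also inserts each captured text between the pieces.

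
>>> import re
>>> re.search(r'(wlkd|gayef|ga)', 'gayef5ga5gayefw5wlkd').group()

Alternation isn't longest-match — the leftmost alternative that fits at this position is chosen.
The match spans [0:5] → 'gayef'.

'gayef'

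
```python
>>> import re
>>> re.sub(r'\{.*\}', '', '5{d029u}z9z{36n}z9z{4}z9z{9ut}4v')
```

'54v'

Matches: at [1:30] → '{d029u}z9z{36n}z9z{4}z9z{9ut}'.
Every occurrence is swapped for ''.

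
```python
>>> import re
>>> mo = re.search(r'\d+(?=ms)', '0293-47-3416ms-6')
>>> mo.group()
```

'3416'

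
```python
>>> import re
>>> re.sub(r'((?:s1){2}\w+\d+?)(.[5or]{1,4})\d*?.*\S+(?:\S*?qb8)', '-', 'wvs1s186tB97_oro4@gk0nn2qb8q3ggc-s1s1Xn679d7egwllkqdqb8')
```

The pattern matches the literal 's1' repeated 2 times, then one or more of a word character, then one or more of a digit (lazy) (captured); then any character, then 1 to 4 of one of [5or] (captured); then zero or more of a digit (lazy), then zero or more of any character, then one or more of a non-whitespace character; then zero or more of a non-whitespace character (lazy), then the literal 'qb8' (non-capturing group).
Each match is replaced by '-'.

'wv-'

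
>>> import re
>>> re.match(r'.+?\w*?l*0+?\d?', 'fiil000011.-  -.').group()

'fiil00'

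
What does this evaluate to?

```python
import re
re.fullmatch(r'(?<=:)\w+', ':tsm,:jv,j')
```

None

Because the assertion is zero-width, the text it checks is not consumed and won't appear in the result.
For `fullmatch`, every character of the input must be accounted for by the pattern.
Here the string isn't matched end-to-end, so the call returns None.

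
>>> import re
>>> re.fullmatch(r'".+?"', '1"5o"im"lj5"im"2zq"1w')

None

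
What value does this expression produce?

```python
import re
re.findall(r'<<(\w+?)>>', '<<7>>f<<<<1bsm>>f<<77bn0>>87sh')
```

['7', '1bsm', '77bn0']

Matches: at [0:5] match '<<7>>', group 1 = '7'; at [8:16] match '<<1bsm>>', group 1 = '1bsm'; at [17:26] match '<<77bn0>>', group 1 = '77bn0'.
With a single group, `findall` returns only what that group captured — 3 items.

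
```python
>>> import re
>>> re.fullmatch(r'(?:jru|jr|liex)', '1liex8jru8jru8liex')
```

None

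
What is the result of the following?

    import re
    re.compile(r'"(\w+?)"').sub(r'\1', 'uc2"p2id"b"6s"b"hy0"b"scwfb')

`\1` in the replacement pulls in group 1's text for each match.

'uc2p2idb6sbhy0b"scwfb'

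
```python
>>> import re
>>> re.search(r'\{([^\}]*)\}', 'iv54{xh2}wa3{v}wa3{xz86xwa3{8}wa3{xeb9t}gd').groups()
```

('xh2',)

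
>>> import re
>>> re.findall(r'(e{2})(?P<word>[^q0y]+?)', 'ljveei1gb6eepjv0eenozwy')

Pattern: exactly 2 of a literal 'e' (captured); then one or more of any character except [q0y] (lazy) (captured as 'word').
With 2 capturing groups, `findall` returns a 2-tuple per match.

[('ee', 'i'), ('ee', 'p'), ('ee', 'n')]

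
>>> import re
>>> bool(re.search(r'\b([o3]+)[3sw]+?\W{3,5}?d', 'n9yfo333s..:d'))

False

Here no position works, so the call returns None, and `bool(None)` is False.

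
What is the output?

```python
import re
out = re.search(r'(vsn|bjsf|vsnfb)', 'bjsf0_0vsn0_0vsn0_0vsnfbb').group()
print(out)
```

bjsf

`re.search` tries every starting position until one works.
The match spans [0:4] → 'bjsf'.
Captured: group 1 = 'bjsf'.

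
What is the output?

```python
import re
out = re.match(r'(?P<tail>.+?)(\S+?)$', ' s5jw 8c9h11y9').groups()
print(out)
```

Pattern: one or more of any character (lazy) (captured as 'tail'); then one or more of a non-whitespace character (lazy) (captured); then anchored at the end.
Because the quantifier is non-greedy, it stops expanding at the earliest point where the rest of the pattern can succeed.
With `match`, the pattern is implicitly anchored at the beginning.
The match spans [0:14] → ' s5jw 8c9h11y9'.
Captured: group 1 = ' s5jw ', group 2 = '8c9h11y9'.

(' s5jw ', '8c9h11y9')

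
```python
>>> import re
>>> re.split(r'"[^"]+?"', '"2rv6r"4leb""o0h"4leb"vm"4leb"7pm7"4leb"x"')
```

['', '4leb"', '4leb', '4leb', '4leb', '']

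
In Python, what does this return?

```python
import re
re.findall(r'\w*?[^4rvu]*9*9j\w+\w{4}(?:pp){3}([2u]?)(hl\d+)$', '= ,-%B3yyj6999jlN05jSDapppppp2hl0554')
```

[('2', 'hl0554')]

Multiple groups make `findall` return tuples — one 2-tuple for the one match.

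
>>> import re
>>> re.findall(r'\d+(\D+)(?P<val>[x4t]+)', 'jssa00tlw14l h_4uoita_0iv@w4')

[('l h_', '4'), ('iv@w', '4')]

This matches one or more of a digit; then one or more of a non-digit (captured); then one or more of one of [x4t] (captured as 'val').
Walking the string: at [9:16] match '14l h_4', groups = ('l h_', '4'); at [22:28] match '0iv@w4', groups = ('iv@w', '4').
2 groups means each result is a tuple of 2 captured strings — 2 here.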